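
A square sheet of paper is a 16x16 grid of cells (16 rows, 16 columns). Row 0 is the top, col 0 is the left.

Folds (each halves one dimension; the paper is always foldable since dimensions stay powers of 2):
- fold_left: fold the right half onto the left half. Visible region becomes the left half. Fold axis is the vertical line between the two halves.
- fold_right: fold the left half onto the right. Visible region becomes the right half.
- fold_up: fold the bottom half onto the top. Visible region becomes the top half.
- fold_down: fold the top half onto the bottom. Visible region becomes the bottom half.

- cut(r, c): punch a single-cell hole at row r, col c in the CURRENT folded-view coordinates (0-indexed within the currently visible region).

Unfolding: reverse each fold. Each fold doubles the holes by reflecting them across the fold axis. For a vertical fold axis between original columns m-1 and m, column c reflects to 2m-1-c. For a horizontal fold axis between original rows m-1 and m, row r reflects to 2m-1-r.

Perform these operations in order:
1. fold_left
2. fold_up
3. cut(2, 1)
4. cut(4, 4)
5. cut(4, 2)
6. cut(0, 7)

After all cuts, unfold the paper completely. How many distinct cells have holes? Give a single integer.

Op 1 fold_left: fold axis v@8; visible region now rows[0,16) x cols[0,8) = 16x8
Op 2 fold_up: fold axis h@8; visible region now rows[0,8) x cols[0,8) = 8x8
Op 3 cut(2, 1): punch at orig (2,1); cuts so far [(2, 1)]; region rows[0,8) x cols[0,8) = 8x8
Op 4 cut(4, 4): punch at orig (4,4); cuts so far [(2, 1), (4, 4)]; region rows[0,8) x cols[0,8) = 8x8
Op 5 cut(4, 2): punch at orig (4,2); cuts so far [(2, 1), (4, 2), (4, 4)]; region rows[0,8) x cols[0,8) = 8x8
Op 6 cut(0, 7): punch at orig (0,7); cuts so far [(0, 7), (2, 1), (4, 2), (4, 4)]; region rows[0,8) x cols[0,8) = 8x8
Unfold 1 (reflect across h@8): 8 holes -> [(0, 7), (2, 1), (4, 2), (4, 4), (11, 2), (11, 4), (13, 1), (15, 7)]
Unfold 2 (reflect across v@8): 16 holes -> [(0, 7), (0, 8), (2, 1), (2, 14), (4, 2), (4, 4), (4, 11), (4, 13), (11, 2), (11, 4), (11, 11), (11, 13), (13, 1), (13, 14), (15, 7), (15, 8)]

Answer: 16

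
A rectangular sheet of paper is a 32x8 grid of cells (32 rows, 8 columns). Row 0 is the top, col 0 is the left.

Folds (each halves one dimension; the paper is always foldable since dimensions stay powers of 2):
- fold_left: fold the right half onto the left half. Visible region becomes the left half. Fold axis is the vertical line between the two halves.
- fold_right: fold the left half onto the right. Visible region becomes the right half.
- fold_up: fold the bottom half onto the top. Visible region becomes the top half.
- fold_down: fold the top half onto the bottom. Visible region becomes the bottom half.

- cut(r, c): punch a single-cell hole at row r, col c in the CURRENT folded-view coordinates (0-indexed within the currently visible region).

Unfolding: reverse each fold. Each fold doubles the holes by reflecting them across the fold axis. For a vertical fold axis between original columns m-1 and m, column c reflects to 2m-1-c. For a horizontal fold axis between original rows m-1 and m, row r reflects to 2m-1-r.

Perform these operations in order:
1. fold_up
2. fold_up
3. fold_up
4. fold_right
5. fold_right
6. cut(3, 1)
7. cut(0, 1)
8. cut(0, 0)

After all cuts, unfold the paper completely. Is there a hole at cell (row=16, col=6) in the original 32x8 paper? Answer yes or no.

Op 1 fold_up: fold axis h@16; visible region now rows[0,16) x cols[0,8) = 16x8
Op 2 fold_up: fold axis h@8; visible region now rows[0,8) x cols[0,8) = 8x8
Op 3 fold_up: fold axis h@4; visible region now rows[0,4) x cols[0,8) = 4x8
Op 4 fold_right: fold axis v@4; visible region now rows[0,4) x cols[4,8) = 4x4
Op 5 fold_right: fold axis v@6; visible region now rows[0,4) x cols[6,8) = 4x2
Op 6 cut(3, 1): punch at orig (3,7); cuts so far [(3, 7)]; region rows[0,4) x cols[6,8) = 4x2
Op 7 cut(0, 1): punch at orig (0,7); cuts so far [(0, 7), (3, 7)]; region rows[0,4) x cols[6,8) = 4x2
Op 8 cut(0, 0): punch at orig (0,6); cuts so far [(0, 6), (0, 7), (3, 7)]; region rows[0,4) x cols[6,8) = 4x2
Unfold 1 (reflect across v@6): 6 holes -> [(0, 4), (0, 5), (0, 6), (0, 7), (3, 4), (3, 7)]
Unfold 2 (reflect across v@4): 12 holes -> [(0, 0), (0, 1), (0, 2), (0, 3), (0, 4), (0, 5), (0, 6), (0, 7), (3, 0), (3, 3), (3, 4), (3, 7)]
Unfold 3 (reflect across h@4): 24 holes -> [(0, 0), (0, 1), (0, 2), (0, 3), (0, 4), (0, 5), (0, 6), (0, 7), (3, 0), (3, 3), (3, 4), (3, 7), (4, 0), (4, 3), (4, 4), (4, 7), (7, 0), (7, 1), (7, 2), (7, 3), (7, 4), (7, 5), (7, 6), (7, 7)]
Unfold 4 (reflect across h@8): 48 holes -> [(0, 0), (0, 1), (0, 2), (0, 3), (0, 4), (0, 5), (0, 6), (0, 7), (3, 0), (3, 3), (3, 4), (3, 7), (4, 0), (4, 3), (4, 4), (4, 7), (7, 0), (7, 1), (7, 2), (7, 3), (7, 4), (7, 5), (7, 6), (7, 7), (8, 0), (8, 1), (8, 2), (8, 3), (8, 4), (8, 5), (8, 6), (8, 7), (11, 0), (11, 3), (11, 4), (11, 7), (12, 0), (12, 3), (12, 4), (12, 7), (15, 0), (15, 1), (15, 2), (15, 3), (15, 4), (15, 5), (15, 6), (15, 7)]
Unfold 5 (reflect across h@16): 96 holes -> [(0, 0), (0, 1), (0, 2), (0, 3), (0, 4), (0, 5), (0, 6), (0, 7), (3, 0), (3, 3), (3, 4), (3, 7), (4, 0), (4, 3), (4, 4), (4, 7), (7, 0), (7, 1), (7, 2), (7, 3), (7, 4), (7, 5), (7, 6), (7, 7), (8, 0), (8, 1), (8, 2), (8, 3), (8, 4), (8, 5), (8, 6), (8, 7), (11, 0), (11, 3), (11, 4), (11, 7), (12, 0), (12, 3), (12, 4), (12, 7), (15, 0), (15, 1), (15, 2), (15, 3), (15, 4), (15, 5), (15, 6), (15, 7), (16, 0), (16, 1), (16, 2), (16, 3), (16, 4), (16, 5), (16, 6), (16, 7), (19, 0), (19, 3), (19, 4), (19, 7), (20, 0), (20, 3), (20, 4), (20, 7), (23, 0), (23, 1), (23, 2), (23, 3), (23, 4), (23, 5), (23, 6), (23, 7), (24, 0), (24, 1), (24, 2), (24, 3), (24, 4), (24, 5), (24, 6), (24, 7), (27, 0), (27, 3), (27, 4), (27, 7), (28, 0), (28, 3), (28, 4), (28, 7), (31, 0), (31, 1), (31, 2), (31, 3), (31, 4), (31, 5), (31, 6), (31, 7)]
Holes: [(0, 0), (0, 1), (0, 2), (0, 3), (0, 4), (0, 5), (0, 6), (0, 7), (3, 0), (3, 3), (3, 4), (3, 7), (4, 0), (4, 3), (4, 4), (4, 7), (7, 0), (7, 1), (7, 2), (7, 3), (7, 4), (7, 5), (7, 6), (7, 7), (8, 0), (8, 1), (8, 2), (8, 3), (8, 4), (8, 5), (8, 6), (8, 7), (11, 0), (11, 3), (11, 4), (11, 7), (12, 0), (12, 3), (12, 4), (12, 7), (15, 0), (15, 1), (15, 2), (15, 3), (15, 4), (15, 5), (15, 6), (15, 7), (16, 0), (16, 1), (16, 2), (16, 3), (16, 4), (16, 5), (16, 6), (16, 7), (19, 0), (19, 3), (19, 4), (19, 7), (20, 0), (20, 3), (20, 4), (20, 7), (23, 0), (23, 1), (23, 2), (23, 3), (23, 4), (23, 5), (23, 6), (23, 7), (24, 0), (24, 1), (24, 2), (24, 3), (24, 4), (24, 5), (24, 6), (24, 7), (27, 0), (27, 3), (27, 4), (27, 7), (28, 0), (28, 3), (28, 4), (28, 7), (31, 0), (31, 1), (31, 2), (31, 3), (31, 4), (31, 5), (31, 6), (31, 7)]

Answer: yes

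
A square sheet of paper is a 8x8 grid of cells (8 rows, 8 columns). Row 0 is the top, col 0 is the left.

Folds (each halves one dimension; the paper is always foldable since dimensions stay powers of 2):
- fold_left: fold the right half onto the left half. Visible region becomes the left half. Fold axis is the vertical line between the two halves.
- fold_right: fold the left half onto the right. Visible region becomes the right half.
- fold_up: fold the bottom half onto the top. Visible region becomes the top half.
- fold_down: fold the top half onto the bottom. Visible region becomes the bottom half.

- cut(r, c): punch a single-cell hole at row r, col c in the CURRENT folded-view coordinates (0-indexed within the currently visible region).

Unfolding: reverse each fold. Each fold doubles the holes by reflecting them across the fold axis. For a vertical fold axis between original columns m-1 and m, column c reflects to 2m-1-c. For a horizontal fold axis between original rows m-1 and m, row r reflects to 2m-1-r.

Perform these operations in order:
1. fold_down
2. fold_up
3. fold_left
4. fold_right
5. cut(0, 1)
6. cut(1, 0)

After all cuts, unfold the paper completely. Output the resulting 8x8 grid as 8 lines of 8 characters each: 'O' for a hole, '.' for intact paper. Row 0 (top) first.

Op 1 fold_down: fold axis h@4; visible region now rows[4,8) x cols[0,8) = 4x8
Op 2 fold_up: fold axis h@6; visible region now rows[4,6) x cols[0,8) = 2x8
Op 3 fold_left: fold axis v@4; visible region now rows[4,6) x cols[0,4) = 2x4
Op 4 fold_right: fold axis v@2; visible region now rows[4,6) x cols[2,4) = 2x2
Op 5 cut(0, 1): punch at orig (4,3); cuts so far [(4, 3)]; region rows[4,6) x cols[2,4) = 2x2
Op 6 cut(1, 0): punch at orig (5,2); cuts so far [(4, 3), (5, 2)]; region rows[4,6) x cols[2,4) = 2x2
Unfold 1 (reflect across v@2): 4 holes -> [(4, 0), (4, 3), (5, 1), (5, 2)]
Unfold 2 (reflect across v@4): 8 holes -> [(4, 0), (4, 3), (4, 4), (4, 7), (5, 1), (5, 2), (5, 5), (5, 6)]
Unfold 3 (reflect across h@6): 16 holes -> [(4, 0), (4, 3), (4, 4), (4, 7), (5, 1), (5, 2), (5, 5), (5, 6), (6, 1), (6, 2), (6, 5), (6, 6), (7, 0), (7, 3), (7, 4), (7, 7)]
Unfold 4 (reflect across h@4): 32 holes -> [(0, 0), (0, 3), (0, 4), (0, 7), (1, 1), (1, 2), (1, 5), (1, 6), (2, 1), (2, 2), (2, 5), (2, 6), (3, 0), (3, 3), (3, 4), (3, 7), (4, 0), (4, 3), (4, 4), (4, 7), (5, 1), (5, 2), (5, 5), (5, 6), (6, 1), (6, 2), (6, 5), (6, 6), (7, 0), (7, 3), (7, 4), (7, 7)]

Answer: O..OO..O
.OO..OO.
.OO..OO.
O..OO..O
O..OO..O
.OO..OO.
.OO..OO.
O..OO..O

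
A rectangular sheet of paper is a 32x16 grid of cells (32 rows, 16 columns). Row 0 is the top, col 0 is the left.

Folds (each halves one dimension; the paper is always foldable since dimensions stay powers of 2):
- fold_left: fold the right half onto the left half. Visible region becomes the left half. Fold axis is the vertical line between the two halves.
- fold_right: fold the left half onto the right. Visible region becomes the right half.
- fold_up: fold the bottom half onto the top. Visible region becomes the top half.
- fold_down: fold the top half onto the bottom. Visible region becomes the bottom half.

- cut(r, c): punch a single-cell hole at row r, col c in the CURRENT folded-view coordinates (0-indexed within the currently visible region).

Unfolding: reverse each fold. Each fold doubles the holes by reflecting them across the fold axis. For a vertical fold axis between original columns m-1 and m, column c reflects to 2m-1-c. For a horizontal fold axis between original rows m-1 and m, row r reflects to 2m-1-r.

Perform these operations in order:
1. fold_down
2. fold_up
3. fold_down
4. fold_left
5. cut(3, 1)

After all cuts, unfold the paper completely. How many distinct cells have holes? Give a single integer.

Op 1 fold_down: fold axis h@16; visible region now rows[16,32) x cols[0,16) = 16x16
Op 2 fold_up: fold axis h@24; visible region now rows[16,24) x cols[0,16) = 8x16
Op 3 fold_down: fold axis h@20; visible region now rows[20,24) x cols[0,16) = 4x16
Op 4 fold_left: fold axis v@8; visible region now rows[20,24) x cols[0,8) = 4x8
Op 5 cut(3, 1): punch at orig (23,1); cuts so far [(23, 1)]; region rows[20,24) x cols[0,8) = 4x8
Unfold 1 (reflect across v@8): 2 holes -> [(23, 1), (23, 14)]
Unfold 2 (reflect across h@20): 4 holes -> [(16, 1), (16, 14), (23, 1), (23, 14)]
Unfold 3 (reflect across h@24): 8 holes -> [(16, 1), (16, 14), (23, 1), (23, 14), (24, 1), (24, 14), (31, 1), (31, 14)]
Unfold 4 (reflect across h@16): 16 holes -> [(0, 1), (0, 14), (7, 1), (7, 14), (8, 1), (8, 14), (15, 1), (15, 14), (16, 1), (16, 14), (23, 1), (23, 14), (24, 1), (24, 14), (31, 1), (31, 14)]

Answer: 16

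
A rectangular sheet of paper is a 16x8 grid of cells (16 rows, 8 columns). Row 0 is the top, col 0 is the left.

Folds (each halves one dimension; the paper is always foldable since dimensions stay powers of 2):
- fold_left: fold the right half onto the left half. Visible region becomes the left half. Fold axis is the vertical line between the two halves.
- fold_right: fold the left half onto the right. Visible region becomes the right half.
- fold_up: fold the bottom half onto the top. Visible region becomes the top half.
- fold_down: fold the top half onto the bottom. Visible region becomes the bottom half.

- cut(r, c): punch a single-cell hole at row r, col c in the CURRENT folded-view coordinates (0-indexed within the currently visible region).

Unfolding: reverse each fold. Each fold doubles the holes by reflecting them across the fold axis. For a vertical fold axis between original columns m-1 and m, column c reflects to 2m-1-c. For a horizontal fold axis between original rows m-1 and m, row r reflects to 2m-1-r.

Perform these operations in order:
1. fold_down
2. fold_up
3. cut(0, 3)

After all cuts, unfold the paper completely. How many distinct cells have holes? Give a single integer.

Op 1 fold_down: fold axis h@8; visible region now rows[8,16) x cols[0,8) = 8x8
Op 2 fold_up: fold axis h@12; visible region now rows[8,12) x cols[0,8) = 4x8
Op 3 cut(0, 3): punch at orig (8,3); cuts so far [(8, 3)]; region rows[8,12) x cols[0,8) = 4x8
Unfold 1 (reflect across h@12): 2 holes -> [(8, 3), (15, 3)]
Unfold 2 (reflect across h@8): 4 holes -> [(0, 3), (7, 3), (8, 3), (15, 3)]

Answer: 4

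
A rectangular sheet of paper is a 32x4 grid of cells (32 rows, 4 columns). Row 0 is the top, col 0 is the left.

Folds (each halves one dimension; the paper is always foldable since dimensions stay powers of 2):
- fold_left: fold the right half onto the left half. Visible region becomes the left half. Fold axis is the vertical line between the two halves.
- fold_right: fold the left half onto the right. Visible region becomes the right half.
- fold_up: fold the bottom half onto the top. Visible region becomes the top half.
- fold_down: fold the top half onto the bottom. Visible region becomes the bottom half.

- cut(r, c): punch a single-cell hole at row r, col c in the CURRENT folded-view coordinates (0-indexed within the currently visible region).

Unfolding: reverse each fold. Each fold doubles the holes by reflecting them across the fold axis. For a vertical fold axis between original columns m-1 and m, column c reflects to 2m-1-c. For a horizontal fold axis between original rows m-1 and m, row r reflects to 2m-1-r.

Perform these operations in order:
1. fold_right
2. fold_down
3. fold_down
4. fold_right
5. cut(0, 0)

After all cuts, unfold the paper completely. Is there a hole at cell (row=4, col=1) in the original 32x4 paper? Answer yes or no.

Answer: no

Derivation:
Op 1 fold_right: fold axis v@2; visible region now rows[0,32) x cols[2,4) = 32x2
Op 2 fold_down: fold axis h@16; visible region now rows[16,32) x cols[2,4) = 16x2
Op 3 fold_down: fold axis h@24; visible region now rows[24,32) x cols[2,4) = 8x2
Op 4 fold_right: fold axis v@3; visible region now rows[24,32) x cols[3,4) = 8x1
Op 5 cut(0, 0): punch at orig (24,3); cuts so far [(24, 3)]; region rows[24,32) x cols[3,4) = 8x1
Unfold 1 (reflect across v@3): 2 holes -> [(24, 2), (24, 3)]
Unfold 2 (reflect across h@24): 4 holes -> [(23, 2), (23, 3), (24, 2), (24, 3)]
Unfold 3 (reflect across h@16): 8 holes -> [(7, 2), (7, 3), (8, 2), (8, 3), (23, 2), (23, 3), (24, 2), (24, 3)]
Unfold 4 (reflect across v@2): 16 holes -> [(7, 0), (7, 1), (7, 2), (7, 3), (8, 0), (8, 1), (8, 2), (8, 3), (23, 0), (23, 1), (23, 2), (23, 3), (24, 0), (24, 1), (24, 2), (24, 3)]
Holes: [(7, 0), (7, 1), (7, 2), (7, 3), (8, 0), (8, 1), (8, 2), (8, 3), (23, 0), (23, 1), (23, 2), (23, 3), (24, 0), (24, 1), (24, 2), (24, 3)]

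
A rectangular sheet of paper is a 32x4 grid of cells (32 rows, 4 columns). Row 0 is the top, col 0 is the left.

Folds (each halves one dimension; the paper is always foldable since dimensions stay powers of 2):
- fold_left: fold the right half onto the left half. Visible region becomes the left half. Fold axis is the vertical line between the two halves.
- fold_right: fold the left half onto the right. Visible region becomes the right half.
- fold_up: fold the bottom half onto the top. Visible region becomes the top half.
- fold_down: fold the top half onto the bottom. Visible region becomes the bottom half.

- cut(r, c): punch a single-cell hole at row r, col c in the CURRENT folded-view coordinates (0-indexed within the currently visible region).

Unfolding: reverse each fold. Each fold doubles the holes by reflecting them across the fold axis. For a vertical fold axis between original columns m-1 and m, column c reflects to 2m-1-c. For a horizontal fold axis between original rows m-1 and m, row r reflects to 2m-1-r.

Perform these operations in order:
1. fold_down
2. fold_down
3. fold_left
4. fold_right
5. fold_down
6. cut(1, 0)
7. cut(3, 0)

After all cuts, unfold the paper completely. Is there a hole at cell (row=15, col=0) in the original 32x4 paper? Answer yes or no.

Op 1 fold_down: fold axis h@16; visible region now rows[16,32) x cols[0,4) = 16x4
Op 2 fold_down: fold axis h@24; visible region now rows[24,32) x cols[0,4) = 8x4
Op 3 fold_left: fold axis v@2; visible region now rows[24,32) x cols[0,2) = 8x2
Op 4 fold_right: fold axis v@1; visible region now rows[24,32) x cols[1,2) = 8x1
Op 5 fold_down: fold axis h@28; visible region now rows[28,32) x cols[1,2) = 4x1
Op 6 cut(1, 0): punch at orig (29,1); cuts so far [(29, 1)]; region rows[28,32) x cols[1,2) = 4x1
Op 7 cut(3, 0): punch at orig (31,1); cuts so far [(29, 1), (31, 1)]; region rows[28,32) x cols[1,2) = 4x1
Unfold 1 (reflect across h@28): 4 holes -> [(24, 1), (26, 1), (29, 1), (31, 1)]
Unfold 2 (reflect across v@1): 8 holes -> [(24, 0), (24, 1), (26, 0), (26, 1), (29, 0), (29, 1), (31, 0), (31, 1)]
Unfold 3 (reflect across v@2): 16 holes -> [(24, 0), (24, 1), (24, 2), (24, 3), (26, 0), (26, 1), (26, 2), (26, 3), (29, 0), (29, 1), (29, 2), (29, 3), (31, 0), (31, 1), (31, 2), (31, 3)]
Unfold 4 (reflect across h@24): 32 holes -> [(16, 0), (16, 1), (16, 2), (16, 3), (18, 0), (18, 1), (18, 2), (18, 3), (21, 0), (21, 1), (21, 2), (21, 3), (23, 0), (23, 1), (23, 2), (23, 3), (24, 0), (24, 1), (24, 2), (24, 3), (26, 0), (26, 1), (26, 2), (26, 3), (29, 0), (29, 1), (29, 2), (29, 3), (31, 0), (31, 1), (31, 2), (31, 3)]
Unfold 5 (reflect across h@16): 64 holes -> [(0, 0), (0, 1), (0, 2), (0, 3), (2, 0), (2, 1), (2, 2), (2, 3), (5, 0), (5, 1), (5, 2), (5, 3), (7, 0), (7, 1), (7, 2), (7, 3), (8, 0), (8, 1), (8, 2), (8, 3), (10, 0), (10, 1), (10, 2), (10, 3), (13, 0), (13, 1), (13, 2), (13, 3), (15, 0), (15, 1), (15, 2), (15, 3), (16, 0), (16, 1), (16, 2), (16, 3), (18, 0), (18, 1), (18, 2), (18, 3), (21, 0), (21, 1), (21, 2), (21, 3), (23, 0), (23, 1), (23, 2), (23, 3), (24, 0), (24, 1), (24, 2), (24, 3), (26, 0), (26, 1), (26, 2), (26, 3), (29, 0), (29, 1), (29, 2), (29, 3), (31, 0), (31, 1), (31, 2), (31, 3)]
Holes: [(0, 0), (0, 1), (0, 2), (0, 3), (2, 0), (2, 1), (2, 2), (2, 3), (5, 0), (5, 1), (5, 2), (5, 3), (7, 0), (7, 1), (7, 2), (7, 3), (8, 0), (8, 1), (8, 2), (8, 3), (10, 0), (10, 1), (10, 2), (10, 3), (13, 0), (13, 1), (13, 2), (13, 3), (15, 0), (15, 1), (15, 2), (15, 3), (16, 0), (16, 1), (16, 2), (16, 3), (18, 0), (18, 1), (18, 2), (18, 3), (21, 0), (21, 1), (21, 2), (21, 3), (23, 0), (23, 1), (23, 2), (23, 3), (24, 0), (24, 1), (24, 2), (24, 3), (26, 0), (26, 1), (26, 2), (26, 3), (29, 0), (29, 1), (29, 2), (29, 3), (31, 0), (31, 1), (31, 2), (31, 3)]

Answer: yes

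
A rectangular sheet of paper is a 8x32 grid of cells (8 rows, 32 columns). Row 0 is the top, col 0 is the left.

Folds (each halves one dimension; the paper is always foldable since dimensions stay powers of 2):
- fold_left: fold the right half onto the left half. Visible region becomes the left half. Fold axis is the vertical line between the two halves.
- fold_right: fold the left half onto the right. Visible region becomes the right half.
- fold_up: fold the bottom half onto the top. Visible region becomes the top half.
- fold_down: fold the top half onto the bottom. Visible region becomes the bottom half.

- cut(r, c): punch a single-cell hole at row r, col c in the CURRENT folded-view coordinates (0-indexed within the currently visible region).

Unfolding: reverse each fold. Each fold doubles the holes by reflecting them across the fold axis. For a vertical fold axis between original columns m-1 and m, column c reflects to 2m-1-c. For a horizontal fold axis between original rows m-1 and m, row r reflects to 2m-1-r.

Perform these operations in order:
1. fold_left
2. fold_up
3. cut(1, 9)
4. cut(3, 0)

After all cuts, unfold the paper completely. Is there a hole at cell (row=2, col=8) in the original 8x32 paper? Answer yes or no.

Op 1 fold_left: fold axis v@16; visible region now rows[0,8) x cols[0,16) = 8x16
Op 2 fold_up: fold axis h@4; visible region now rows[0,4) x cols[0,16) = 4x16
Op 3 cut(1, 9): punch at orig (1,9); cuts so far [(1, 9)]; region rows[0,4) x cols[0,16) = 4x16
Op 4 cut(3, 0): punch at orig (3,0); cuts so far [(1, 9), (3, 0)]; region rows[0,4) x cols[0,16) = 4x16
Unfold 1 (reflect across h@4): 4 holes -> [(1, 9), (3, 0), (4, 0), (6, 9)]
Unfold 2 (reflect across v@16): 8 holes -> [(1, 9), (1, 22), (3, 0), (3, 31), (4, 0), (4, 31), (6, 9), (6, 22)]
Holes: [(1, 9), (1, 22), (3, 0), (3, 31), (4, 0), (4, 31), (6, 9), (6, 22)]

Answer: no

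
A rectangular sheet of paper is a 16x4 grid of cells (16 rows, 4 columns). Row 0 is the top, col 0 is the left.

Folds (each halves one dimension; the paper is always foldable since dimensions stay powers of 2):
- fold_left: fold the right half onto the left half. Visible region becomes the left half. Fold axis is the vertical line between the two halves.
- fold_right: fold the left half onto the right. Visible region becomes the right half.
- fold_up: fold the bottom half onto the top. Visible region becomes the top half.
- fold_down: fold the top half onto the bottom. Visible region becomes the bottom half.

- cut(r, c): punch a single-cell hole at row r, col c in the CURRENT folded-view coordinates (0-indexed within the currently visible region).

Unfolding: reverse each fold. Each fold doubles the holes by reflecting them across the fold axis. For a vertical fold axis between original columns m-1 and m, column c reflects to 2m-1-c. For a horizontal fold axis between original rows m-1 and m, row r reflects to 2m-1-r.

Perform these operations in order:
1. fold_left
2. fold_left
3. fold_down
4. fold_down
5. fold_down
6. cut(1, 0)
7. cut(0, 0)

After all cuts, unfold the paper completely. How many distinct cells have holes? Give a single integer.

Op 1 fold_left: fold axis v@2; visible region now rows[0,16) x cols[0,2) = 16x2
Op 2 fold_left: fold axis v@1; visible region now rows[0,16) x cols[0,1) = 16x1
Op 3 fold_down: fold axis h@8; visible region now rows[8,16) x cols[0,1) = 8x1
Op 4 fold_down: fold axis h@12; visible region now rows[12,16) x cols[0,1) = 4x1
Op 5 fold_down: fold axis h@14; visible region now rows[14,16) x cols[0,1) = 2x1
Op 6 cut(1, 0): punch at orig (15,0); cuts so far [(15, 0)]; region rows[14,16) x cols[0,1) = 2x1
Op 7 cut(0, 0): punch at orig (14,0); cuts so far [(14, 0), (15, 0)]; region rows[14,16) x cols[0,1) = 2x1
Unfold 1 (reflect across h@14): 4 holes -> [(12, 0), (13, 0), (14, 0), (15, 0)]
Unfold 2 (reflect across h@12): 8 holes -> [(8, 0), (9, 0), (10, 0), (11, 0), (12, 0), (13, 0), (14, 0), (15, 0)]
Unfold 3 (reflect across h@8): 16 holes -> [(0, 0), (1, 0), (2, 0), (3, 0), (4, 0), (5, 0), (6, 0), (7, 0), (8, 0), (9, 0), (10, 0), (11, 0), (12, 0), (13, 0), (14, 0), (15, 0)]
Unfold 4 (reflect across v@1): 32 holes -> [(0, 0), (0, 1), (1, 0), (1, 1), (2, 0), (2, 1), (3, 0), (3, 1), (4, 0), (4, 1), (5, 0), (5, 1), (6, 0), (6, 1), (7, 0), (7, 1), (8, 0), (8, 1), (9, 0), (9, 1), (10, 0), (10, 1), (11, 0), (11, 1), (12, 0), (12, 1), (13, 0), (13, 1), (14, 0), (14, 1), (15, 0), (15, 1)]
Unfold 5 (reflect across v@2): 64 holes -> [(0, 0), (0, 1), (0, 2), (0, 3), (1, 0), (1, 1), (1, 2), (1, 3), (2, 0), (2, 1), (2, 2), (2, 3), (3, 0), (3, 1), (3, 2), (3, 3), (4, 0), (4, 1), (4, 2), (4, 3), (5, 0), (5, 1), (5, 2), (5, 3), (6, 0), (6, 1), (6, 2), (6, 3), (7, 0), (7, 1), (7, 2), (7, 3), (8, 0), (8, 1), (8, 2), (8, 3), (9, 0), (9, 1), (9, 2), (9, 3), (10, 0), (10, 1), (10, 2), (10, 3), (11, 0), (11, 1), (11, 2), (11, 3), (12, 0), (12, 1), (12, 2), (12, 3), (13, 0), (13, 1), (13, 2), (13, 3), (14, 0), (14, 1), (14, 2), (14, 3), (15, 0), (15, 1), (15, 2), (15, 3)]

Answer: 64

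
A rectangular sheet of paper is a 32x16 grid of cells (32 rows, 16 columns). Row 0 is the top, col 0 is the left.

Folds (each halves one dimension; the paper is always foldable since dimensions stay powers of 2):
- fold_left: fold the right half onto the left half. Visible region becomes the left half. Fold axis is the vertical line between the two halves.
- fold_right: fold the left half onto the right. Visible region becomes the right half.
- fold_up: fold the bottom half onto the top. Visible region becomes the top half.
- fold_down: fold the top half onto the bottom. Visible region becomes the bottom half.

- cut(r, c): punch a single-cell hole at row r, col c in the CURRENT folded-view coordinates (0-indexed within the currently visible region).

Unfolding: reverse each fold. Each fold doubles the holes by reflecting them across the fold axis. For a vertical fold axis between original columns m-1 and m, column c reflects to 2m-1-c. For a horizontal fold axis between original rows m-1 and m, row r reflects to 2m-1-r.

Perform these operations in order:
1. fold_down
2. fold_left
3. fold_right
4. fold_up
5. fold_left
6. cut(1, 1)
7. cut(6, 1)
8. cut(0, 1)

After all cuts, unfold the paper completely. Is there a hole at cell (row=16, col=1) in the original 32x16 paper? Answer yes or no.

Answer: yes

Derivation:
Op 1 fold_down: fold axis h@16; visible region now rows[16,32) x cols[0,16) = 16x16
Op 2 fold_left: fold axis v@8; visible region now rows[16,32) x cols[0,8) = 16x8
Op 3 fold_right: fold axis v@4; visible region now rows[16,32) x cols[4,8) = 16x4
Op 4 fold_up: fold axis h@24; visible region now rows[16,24) x cols[4,8) = 8x4
Op 5 fold_left: fold axis v@6; visible region now rows[16,24) x cols[4,6) = 8x2
Op 6 cut(1, 1): punch at orig (17,5); cuts so far [(17, 5)]; region rows[16,24) x cols[4,6) = 8x2
Op 7 cut(6, 1): punch at orig (22,5); cuts so far [(17, 5), (22, 5)]; region rows[16,24) x cols[4,6) = 8x2
Op 8 cut(0, 1): punch at orig (16,5); cuts so far [(16, 5), (17, 5), (22, 5)]; region rows[16,24) x cols[4,6) = 8x2
Unfold 1 (reflect across v@6): 6 holes -> [(16, 5), (16, 6), (17, 5), (17, 6), (22, 5), (22, 6)]
Unfold 2 (reflect across h@24): 12 holes -> [(16, 5), (16, 6), (17, 5), (17, 6), (22, 5), (22, 6), (25, 5), (25, 6), (30, 5), (30, 6), (31, 5), (31, 6)]
Unfold 3 (reflect across v@4): 24 holes -> [(16, 1), (16, 2), (16, 5), (16, 6), (17, 1), (17, 2), (17, 5), (17, 6), (22, 1), (22, 2), (22, 5), (22, 6), (25, 1), (25, 2), (25, 5), (25, 6), (30, 1), (30, 2), (30, 5), (30, 6), (31, 1), (31, 2), (31, 5), (31, 6)]
Unfold 4 (reflect across v@8): 48 holes -> [(16, 1), (16, 2), (16, 5), (16, 6), (16, 9), (16, 10), (16, 13), (16, 14), (17, 1), (17, 2), (17, 5), (17, 6), (17, 9), (17, 10), (17, 13), (17, 14), (22, 1), (22, 2), (22, 5), (22, 6), (22, 9), (22, 10), (22, 13), (22, 14), (25, 1), (25, 2), (25, 5), (25, 6), (25, 9), (25, 10), (25, 13), (25, 14), (30, 1), (30, 2), (30, 5), (30, 6), (30, 9), (30, 10), (30, 13), (30, 14), (31, 1), (31, 2), (31, 5), (31, 6), (31, 9), (31, 10), (31, 13), (31, 14)]
Unfold 5 (reflect across h@16): 96 holes -> [(0, 1), (0, 2), (0, 5), (0, 6), (0, 9), (0, 10), (0, 13), (0, 14), (1, 1), (1, 2), (1, 5), (1, 6), (1, 9), (1, 10), (1, 13), (1, 14), (6, 1), (6, 2), (6, 5), (6, 6), (6, 9), (6, 10), (6, 13), (6, 14), (9, 1), (9, 2), (9, 5), (9, 6), (9, 9), (9, 10), (9, 13), (9, 14), (14, 1), (14, 2), (14, 5), (14, 6), (14, 9), (14, 10), (14, 13), (14, 14), (15, 1), (15, 2), (15, 5), (15, 6), (15, 9), (15, 10), (15, 13), (15, 14), (16, 1), (16, 2), (16, 5), (16, 6), (16, 9), (16, 10), (16, 13), (16, 14), (17, 1), (17, 2), (17, 5), (17, 6), (17, 9), (17, 10), (17, 13), (17, 14), (22, 1), (22, 2), (22, 5), (22, 6), (22, 9), (22, 10), (22, 13), (22, 14), (25, 1), (25, 2), (25, 5), (25, 6), (25, 9), (25, 10), (25, 13), (25, 14), (30, 1), (30, 2), (30, 5), (30, 6), (30, 9), (30, 10), (30, 13), (30, 14), (31, 1), (31, 2), (31, 5), (31, 6), (31, 9), (31, 10), (31, 13), (31, 14)]
Holes: [(0, 1), (0, 2), (0, 5), (0, 6), (0, 9), (0, 10), (0, 13), (0, 14), (1, 1), (1, 2), (1, 5), (1, 6), (1, 9), (1, 10), (1, 13), (1, 14), (6, 1), (6, 2), (6, 5), (6, 6), (6, 9), (6, 10), (6, 13), (6, 14), (9, 1), (9, 2), (9, 5), (9, 6), (9, 9), (9, 10), (9, 13), (9, 14), (14, 1), (14, 2), (14, 5), (14, 6), (14, 9), (14, 10), (14, 13), (14, 14), (15, 1), (15, 2), (15, 5), (15, 6), (15, 9), (15, 10), (15, 13), (15, 14), (16, 1), (16, 2), (16, 5), (16, 6), (16, 9), (16, 10), (16, 13), (16, 14), (17, 1), (17, 2), (17, 5), (17, 6), (17, 9), (17, 10), (17, 13), (17, 14), (22, 1), (22, 2), (22, 5), (22, 6), (22, 9), (22, 10), (22, 13), (22, 14), (25, 1), (25, 2), (25, 5), (25, 6), (25, 9), (25, 10), (25, 13), (25, 14), (30, 1), (30, 2), (30, 5), (30, 6), (30, 9), (30, 10), (30, 13), (30, 14), (31, 1), (31, 2), (31, 5), (31, 6), (31, 9), (31, 10), (31, 13), (31, 14)]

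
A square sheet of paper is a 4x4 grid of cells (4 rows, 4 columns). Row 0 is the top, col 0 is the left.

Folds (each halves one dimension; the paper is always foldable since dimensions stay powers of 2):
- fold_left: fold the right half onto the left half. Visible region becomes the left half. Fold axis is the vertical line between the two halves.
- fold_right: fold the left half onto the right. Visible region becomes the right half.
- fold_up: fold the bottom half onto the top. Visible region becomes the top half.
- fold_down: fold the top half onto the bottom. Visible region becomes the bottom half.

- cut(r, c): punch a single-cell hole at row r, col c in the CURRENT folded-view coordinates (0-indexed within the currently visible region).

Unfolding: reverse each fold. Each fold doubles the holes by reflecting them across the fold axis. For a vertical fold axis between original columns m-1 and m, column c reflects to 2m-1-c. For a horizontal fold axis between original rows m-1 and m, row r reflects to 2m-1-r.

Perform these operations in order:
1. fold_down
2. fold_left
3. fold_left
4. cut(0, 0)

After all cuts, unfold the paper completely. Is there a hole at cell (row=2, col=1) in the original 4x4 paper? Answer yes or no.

Answer: yes

Derivation:
Op 1 fold_down: fold axis h@2; visible region now rows[2,4) x cols[0,4) = 2x4
Op 2 fold_left: fold axis v@2; visible region now rows[2,4) x cols[0,2) = 2x2
Op 3 fold_left: fold axis v@1; visible region now rows[2,4) x cols[0,1) = 2x1
Op 4 cut(0, 0): punch at orig (2,0); cuts so far [(2, 0)]; region rows[2,4) x cols[0,1) = 2x1
Unfold 1 (reflect across v@1): 2 holes -> [(2, 0), (2, 1)]
Unfold 2 (reflect across v@2): 4 holes -> [(2, 0), (2, 1), (2, 2), (2, 3)]
Unfold 3 (reflect across h@2): 8 holes -> [(1, 0), (1, 1), (1, 2), (1, 3), (2, 0), (2, 1), (2, 2), (2, 3)]
Holes: [(1, 0), (1, 1), (1, 2), (1, 3), (2, 0), (2, 1), (2, 2), (2, 3)]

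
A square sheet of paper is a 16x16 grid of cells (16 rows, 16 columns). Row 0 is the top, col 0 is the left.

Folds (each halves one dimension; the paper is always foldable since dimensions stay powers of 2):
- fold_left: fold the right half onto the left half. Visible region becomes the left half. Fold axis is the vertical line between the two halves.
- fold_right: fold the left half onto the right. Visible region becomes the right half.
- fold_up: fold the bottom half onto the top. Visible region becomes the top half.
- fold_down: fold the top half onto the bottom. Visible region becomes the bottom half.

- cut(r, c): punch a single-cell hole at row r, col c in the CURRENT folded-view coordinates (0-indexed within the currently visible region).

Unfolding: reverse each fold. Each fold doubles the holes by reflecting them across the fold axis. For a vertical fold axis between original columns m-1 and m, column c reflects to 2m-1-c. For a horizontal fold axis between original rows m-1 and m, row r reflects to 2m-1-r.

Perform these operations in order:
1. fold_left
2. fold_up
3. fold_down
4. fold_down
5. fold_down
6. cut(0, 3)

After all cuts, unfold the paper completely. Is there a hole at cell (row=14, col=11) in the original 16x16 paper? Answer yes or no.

Answer: no

Derivation:
Op 1 fold_left: fold axis v@8; visible region now rows[0,16) x cols[0,8) = 16x8
Op 2 fold_up: fold axis h@8; visible region now rows[0,8) x cols[0,8) = 8x8
Op 3 fold_down: fold axis h@4; visible region now rows[4,8) x cols[0,8) = 4x8
Op 4 fold_down: fold axis h@6; visible region now rows[6,8) x cols[0,8) = 2x8
Op 5 fold_down: fold axis h@7; visible region now rows[7,8) x cols[0,8) = 1x8
Op 6 cut(0, 3): punch at orig (7,3); cuts so far [(7, 3)]; region rows[7,8) x cols[0,8) = 1x8
Unfold 1 (reflect across h@7): 2 holes -> [(6, 3), (7, 3)]
Unfold 2 (reflect across h@6): 4 holes -> [(4, 3), (5, 3), (6, 3), (7, 3)]
Unfold 3 (reflect across h@4): 8 holes -> [(0, 3), (1, 3), (2, 3), (3, 3), (4, 3), (5, 3), (6, 3), (7, 3)]
Unfold 4 (reflect across h@8): 16 holes -> [(0, 3), (1, 3), (2, 3), (3, 3), (4, 3), (5, 3), (6, 3), (7, 3), (8, 3), (9, 3), (10, 3), (11, 3), (12, 3), (13, 3), (14, 3), (15, 3)]
Unfold 5 (reflect across v@8): 32 holes -> [(0, 3), (0, 12), (1, 3), (1, 12), (2, 3), (2, 12), (3, 3), (3, 12), (4, 3), (4, 12), (5, 3), (5, 12), (6, 3), (6, 12), (7, 3), (7, 12), (8, 3), (8, 12), (9, 3), (9, 12), (10, 3), (10, 12), (11, 3), (11, 12), (12, 3), (12, 12), (13, 3), (13, 12), (14, 3), (14, 12), (15, 3), (15, 12)]
Holes: [(0, 3), (0, 12), (1, 3), (1, 12), (2, 3), (2, 12), (3, 3), (3, 12), (4, 3), (4, 12), (5, 3), (5, 12), (6, 3), (6, 12), (7, 3), (7, 12), (8, 3), (8, 12), (9, 3), (9, 12), (10, 3), (10, 12), (11, 3), (11, 12), (12, 3), (12, 12), (13, 3), (13, 12), (14, 3), (14, 12), (15, 3), (15, 12)]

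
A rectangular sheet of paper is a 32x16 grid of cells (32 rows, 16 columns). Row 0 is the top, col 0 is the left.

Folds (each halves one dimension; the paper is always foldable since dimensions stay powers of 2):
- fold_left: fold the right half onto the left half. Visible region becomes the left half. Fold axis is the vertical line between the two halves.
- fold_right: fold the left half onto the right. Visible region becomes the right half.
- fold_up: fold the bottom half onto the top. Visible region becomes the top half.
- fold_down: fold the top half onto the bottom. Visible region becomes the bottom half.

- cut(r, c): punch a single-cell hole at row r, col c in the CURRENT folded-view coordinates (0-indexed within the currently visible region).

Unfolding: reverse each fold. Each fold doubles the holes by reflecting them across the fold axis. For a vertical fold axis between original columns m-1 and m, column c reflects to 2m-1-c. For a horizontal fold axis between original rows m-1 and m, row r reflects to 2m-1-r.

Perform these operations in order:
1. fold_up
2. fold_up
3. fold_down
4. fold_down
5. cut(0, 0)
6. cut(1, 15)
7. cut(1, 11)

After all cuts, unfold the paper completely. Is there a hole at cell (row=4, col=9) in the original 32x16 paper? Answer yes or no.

Answer: no

Derivation:
Op 1 fold_up: fold axis h@16; visible region now rows[0,16) x cols[0,16) = 16x16
Op 2 fold_up: fold axis h@8; visible region now rows[0,8) x cols[0,16) = 8x16
Op 3 fold_down: fold axis h@4; visible region now rows[4,8) x cols[0,16) = 4x16
Op 4 fold_down: fold axis h@6; visible region now rows[6,8) x cols[0,16) = 2x16
Op 5 cut(0, 0): punch at orig (6,0); cuts so far [(6, 0)]; region rows[6,8) x cols[0,16) = 2x16
Op 6 cut(1, 15): punch at orig (7,15); cuts so far [(6, 0), (7, 15)]; region rows[6,8) x cols[0,16) = 2x16
Op 7 cut(1, 11): punch at orig (7,11); cuts so far [(6, 0), (7, 11), (7, 15)]; region rows[6,8) x cols[0,16) = 2x16
Unfold 1 (reflect across h@6): 6 holes -> [(4, 11), (4, 15), (5, 0), (6, 0), (7, 11), (7, 15)]
Unfold 2 (reflect across h@4): 12 holes -> [(0, 11), (0, 15), (1, 0), (2, 0), (3, 11), (3, 15), (4, 11), (4, 15), (5, 0), (6, 0), (7, 11), (7, 15)]
Unfold 3 (reflect across h@8): 24 holes -> [(0, 11), (0, 15), (1, 0), (2, 0), (3, 11), (3, 15), (4, 11), (4, 15), (5, 0), (6, 0), (7, 11), (7, 15), (8, 11), (8, 15), (9, 0), (10, 0), (11, 11), (11, 15), (12, 11), (12, 15), (13, 0), (14, 0), (15, 11), (15, 15)]
Unfold 4 (reflect across h@16): 48 holes -> [(0, 11), (0, 15), (1, 0), (2, 0), (3, 11), (3, 15), (4, 11), (4, 15), (5, 0), (6, 0), (7, 11), (7, 15), (8, 11), (8, 15), (9, 0), (10, 0), (11, 11), (11, 15), (12, 11), (12, 15), (13, 0), (14, 0), (15, 11), (15, 15), (16, 11), (16, 15), (17, 0), (18, 0), (19, 11), (19, 15), (20, 11), (20, 15), (21, 0), (22, 0), (23, 11), (23, 15), (24, 11), (24, 15), (25, 0), (26, 0), (27, 11), (27, 15), (28, 11), (28, 15), (29, 0), (30, 0), (31, 11), (31, 15)]
Holes: [(0, 11), (0, 15), (1, 0), (2, 0), (3, 11), (3, 15), (4, 11), (4, 15), (5, 0), (6, 0), (7, 11), (7, 15), (8, 11), (8, 15), (9, 0), (10, 0), (11, 11), (11, 15), (12, 11), (12, 15), (13, 0), (14, 0), (15, 11), (15, 15), (16, 11), (16, 15), (17, 0), (18, 0), (19, 11), (19, 15), (20, 11), (20, 15), (21, 0), (22, 0), (23, 11), (23, 15), (24, 11), (24, 15), (25, 0), (26, 0), (27, 11), (27, 15), (28, 11), (28, 15), (29, 0), (30, 0), (31, 11), (31, 15)]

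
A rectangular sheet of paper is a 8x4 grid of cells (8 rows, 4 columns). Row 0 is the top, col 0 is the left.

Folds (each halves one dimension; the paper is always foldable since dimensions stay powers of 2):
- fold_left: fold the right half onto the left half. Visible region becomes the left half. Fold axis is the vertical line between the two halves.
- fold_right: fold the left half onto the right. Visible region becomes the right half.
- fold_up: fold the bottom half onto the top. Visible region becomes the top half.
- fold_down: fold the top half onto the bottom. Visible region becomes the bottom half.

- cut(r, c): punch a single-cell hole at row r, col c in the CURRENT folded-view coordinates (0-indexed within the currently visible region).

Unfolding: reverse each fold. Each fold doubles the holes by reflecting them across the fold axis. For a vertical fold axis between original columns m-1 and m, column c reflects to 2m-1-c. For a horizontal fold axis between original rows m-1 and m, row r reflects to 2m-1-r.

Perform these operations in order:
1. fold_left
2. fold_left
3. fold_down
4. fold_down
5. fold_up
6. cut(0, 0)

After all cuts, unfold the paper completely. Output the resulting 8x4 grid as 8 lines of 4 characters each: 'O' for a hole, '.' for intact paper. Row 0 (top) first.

Op 1 fold_left: fold axis v@2; visible region now rows[0,8) x cols[0,2) = 8x2
Op 2 fold_left: fold axis v@1; visible region now rows[0,8) x cols[0,1) = 8x1
Op 3 fold_down: fold axis h@4; visible region now rows[4,8) x cols[0,1) = 4x1
Op 4 fold_down: fold axis h@6; visible region now rows[6,8) x cols[0,1) = 2x1
Op 5 fold_up: fold axis h@7; visible region now rows[6,7) x cols[0,1) = 1x1
Op 6 cut(0, 0): punch at orig (6,0); cuts so far [(6, 0)]; region rows[6,7) x cols[0,1) = 1x1
Unfold 1 (reflect across h@7): 2 holes -> [(6, 0), (7, 0)]
Unfold 2 (reflect across h@6): 4 holes -> [(4, 0), (5, 0), (6, 0), (7, 0)]
Unfold 3 (reflect across h@4): 8 holes -> [(0, 0), (1, 0), (2, 0), (3, 0), (4, 0), (5, 0), (6, 0), (7, 0)]
Unfold 4 (reflect across v@1): 16 holes -> [(0, 0), (0, 1), (1, 0), (1, 1), (2, 0), (2, 1), (3, 0), (3, 1), (4, 0), (4, 1), (5, 0), (5, 1), (6, 0), (6, 1), (7, 0), (7, 1)]
Unfold 5 (reflect across v@2): 32 holes -> [(0, 0), (0, 1), (0, 2), (0, 3), (1, 0), (1, 1), (1, 2), (1, 3), (2, 0), (2, 1), (2, 2), (2, 3), (3, 0), (3, 1), (3, 2), (3, 3), (4, 0), (4, 1), (4, 2), (4, 3), (5, 0), (5, 1), (5, 2), (5, 3), (6, 0), (6, 1), (6, 2), (6, 3), (7, 0), (7, 1), (7, 2), (7, 3)]

Answer: OOOO
OOOO
OOOO
OOOO
OOOO
OOOO
OOOO
OOOO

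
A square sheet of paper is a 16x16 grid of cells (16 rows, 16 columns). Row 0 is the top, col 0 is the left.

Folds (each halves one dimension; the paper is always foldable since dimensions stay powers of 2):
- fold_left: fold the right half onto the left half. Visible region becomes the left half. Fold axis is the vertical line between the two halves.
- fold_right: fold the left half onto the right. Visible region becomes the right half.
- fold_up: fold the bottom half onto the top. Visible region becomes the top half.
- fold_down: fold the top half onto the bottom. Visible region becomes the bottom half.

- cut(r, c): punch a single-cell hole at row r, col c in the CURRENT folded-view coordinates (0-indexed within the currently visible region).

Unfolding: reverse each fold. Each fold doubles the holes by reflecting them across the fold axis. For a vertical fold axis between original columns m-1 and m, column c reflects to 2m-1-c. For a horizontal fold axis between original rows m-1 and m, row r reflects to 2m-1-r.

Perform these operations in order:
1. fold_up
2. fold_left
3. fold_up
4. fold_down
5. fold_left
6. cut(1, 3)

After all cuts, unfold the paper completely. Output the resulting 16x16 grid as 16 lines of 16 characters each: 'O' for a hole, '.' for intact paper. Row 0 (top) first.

Op 1 fold_up: fold axis h@8; visible region now rows[0,8) x cols[0,16) = 8x16
Op 2 fold_left: fold axis v@8; visible region now rows[0,8) x cols[0,8) = 8x8
Op 3 fold_up: fold axis h@4; visible region now rows[0,4) x cols[0,8) = 4x8
Op 4 fold_down: fold axis h@2; visible region now rows[2,4) x cols[0,8) = 2x8
Op 5 fold_left: fold axis v@4; visible region now rows[2,4) x cols[0,4) = 2x4
Op 6 cut(1, 3): punch at orig (3,3); cuts so far [(3, 3)]; region rows[2,4) x cols[0,4) = 2x4
Unfold 1 (reflect across v@4): 2 holes -> [(3, 3), (3, 4)]
Unfold 2 (reflect across h@2): 4 holes -> [(0, 3), (0, 4), (3, 3), (3, 4)]
Unfold 3 (reflect across h@4): 8 holes -> [(0, 3), (0, 4), (3, 3), (3, 4), (4, 3), (4, 4), (7, 3), (7, 4)]
Unfold 4 (reflect across v@8): 16 holes -> [(0, 3), (0, 4), (0, 11), (0, 12), (3, 3), (3, 4), (3, 11), (3, 12), (4, 3), (4, 4), (4, 11), (4, 12), (7, 3), (7, 4), (7, 11), (7, 12)]
Unfold 5 (reflect across h@8): 32 holes -> [(0, 3), (0, 4), (0, 11), (0, 12), (3, 3), (3, 4), (3, 11), (3, 12), (4, 3), (4, 4), (4, 11), (4, 12), (7, 3), (7, 4), (7, 11), (7, 12), (8, 3), (8, 4), (8, 11), (8, 12), (11, 3), (11, 4), (11, 11), (11, 12), (12, 3), (12, 4), (12, 11), (12, 12), (15, 3), (15, 4), (15, 11), (15, 12)]

Answer: ...OO......OO...
................
................
...OO......OO...
...OO......OO...
................
................
...OO......OO...
...OO......OO...
................
................
...OO......OO...
...OO......OO...
................
................
...OO......OO...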